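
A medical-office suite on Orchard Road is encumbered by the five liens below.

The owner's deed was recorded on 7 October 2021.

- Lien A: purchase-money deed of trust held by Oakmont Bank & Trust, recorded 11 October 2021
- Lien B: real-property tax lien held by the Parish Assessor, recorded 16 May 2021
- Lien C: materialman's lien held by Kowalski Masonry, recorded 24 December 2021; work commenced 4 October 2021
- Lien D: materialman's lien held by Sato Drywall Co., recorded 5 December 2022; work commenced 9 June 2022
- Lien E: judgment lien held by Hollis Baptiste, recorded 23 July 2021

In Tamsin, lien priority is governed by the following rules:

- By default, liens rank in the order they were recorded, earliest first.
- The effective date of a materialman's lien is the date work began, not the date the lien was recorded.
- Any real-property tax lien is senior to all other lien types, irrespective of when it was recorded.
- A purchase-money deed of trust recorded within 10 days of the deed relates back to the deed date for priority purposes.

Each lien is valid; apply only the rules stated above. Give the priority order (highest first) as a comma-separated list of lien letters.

Adjusting effective dates: A relates back to the deed date 7 October 2021; C's effective date is 4 October 2021, when work began; D relates back to 9 June 2022 (work commenced).
B is a real-property tax lien and takes priority over every other lien.
The other liens, earliest effective date first: E (23 July 2021), C (4 October 2021), A (7 October 2021), D (9 June 2022).

B, E, C, A, D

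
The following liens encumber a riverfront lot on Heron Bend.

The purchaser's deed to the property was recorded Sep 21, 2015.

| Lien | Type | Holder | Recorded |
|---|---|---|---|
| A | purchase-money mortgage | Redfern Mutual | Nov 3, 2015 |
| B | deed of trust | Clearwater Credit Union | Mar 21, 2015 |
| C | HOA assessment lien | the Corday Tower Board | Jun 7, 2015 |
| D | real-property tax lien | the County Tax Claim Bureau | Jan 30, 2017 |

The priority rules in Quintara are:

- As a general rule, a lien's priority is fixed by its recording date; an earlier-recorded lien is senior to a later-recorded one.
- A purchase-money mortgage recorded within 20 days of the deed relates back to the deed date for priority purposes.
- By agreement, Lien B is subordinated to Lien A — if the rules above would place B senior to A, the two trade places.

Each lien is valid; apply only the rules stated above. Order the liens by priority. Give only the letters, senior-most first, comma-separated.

A, C, B, D

Adjusting effective dates: A was recorded 43 days after the deed — beyond 20 days — so no relation-back applies.
By effective date, earliest first: B (Mar 21, 2015), C (Jun 7, 2015), A (Nov 3, 2015), D (Jan 30, 2017).
B is senior to A before the subordination, so the two trade places.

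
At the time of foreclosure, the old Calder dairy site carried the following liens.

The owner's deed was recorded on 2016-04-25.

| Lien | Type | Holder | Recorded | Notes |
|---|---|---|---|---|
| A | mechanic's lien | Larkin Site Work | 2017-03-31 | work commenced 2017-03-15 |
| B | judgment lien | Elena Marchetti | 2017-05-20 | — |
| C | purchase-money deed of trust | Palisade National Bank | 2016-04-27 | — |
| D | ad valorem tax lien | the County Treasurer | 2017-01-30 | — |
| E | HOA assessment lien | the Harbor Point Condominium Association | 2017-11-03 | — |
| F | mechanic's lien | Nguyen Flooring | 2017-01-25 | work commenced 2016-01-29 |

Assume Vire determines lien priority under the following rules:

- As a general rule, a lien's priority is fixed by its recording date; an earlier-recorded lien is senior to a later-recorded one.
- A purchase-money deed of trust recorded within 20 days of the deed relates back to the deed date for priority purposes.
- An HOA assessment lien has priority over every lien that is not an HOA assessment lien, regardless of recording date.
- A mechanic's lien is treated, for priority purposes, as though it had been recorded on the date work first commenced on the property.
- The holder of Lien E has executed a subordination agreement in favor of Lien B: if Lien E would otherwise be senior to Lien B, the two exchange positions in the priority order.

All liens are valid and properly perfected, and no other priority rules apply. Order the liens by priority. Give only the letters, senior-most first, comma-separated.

B, F, C, D, A, E

Effective dates: A is treated as recorded 2017-03-15, the work-commencement date; C was recorded within the 20-day window, so its effective date is the deed date 2016-04-25; F is treated as recorded 2016-01-29, the work-commencement date.
As an HOA assessment lien, E is senior to every other lien.
The other liens, earliest effective date first: F (2016-01-29), C (2016-04-25), D (2017-01-30), A (2017-03-15), B (2017-05-20).
E is senior to B before the subordination, so the two trade places.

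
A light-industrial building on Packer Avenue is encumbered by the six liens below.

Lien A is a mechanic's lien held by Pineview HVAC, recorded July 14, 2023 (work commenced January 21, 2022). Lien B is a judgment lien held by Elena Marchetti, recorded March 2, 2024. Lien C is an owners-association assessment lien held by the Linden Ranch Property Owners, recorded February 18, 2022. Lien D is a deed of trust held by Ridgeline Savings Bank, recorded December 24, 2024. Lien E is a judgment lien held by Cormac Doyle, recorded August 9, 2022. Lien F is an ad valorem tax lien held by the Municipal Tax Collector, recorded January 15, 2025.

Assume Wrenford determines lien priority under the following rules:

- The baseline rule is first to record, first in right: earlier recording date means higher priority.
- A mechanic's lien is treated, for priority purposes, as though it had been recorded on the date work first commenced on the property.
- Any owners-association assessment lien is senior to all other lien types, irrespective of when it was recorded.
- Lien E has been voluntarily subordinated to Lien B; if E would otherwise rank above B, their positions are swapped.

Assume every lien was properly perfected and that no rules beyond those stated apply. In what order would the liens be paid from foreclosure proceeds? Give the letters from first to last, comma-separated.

Effective dates: A is treated as recorded January 21, 2022, the work-commencement date.
C, as an owners-association assessment lien, has superpriority and ranks first.
Ordering the rest by effective date: A (January 21, 2022), E (August 9, 2022), B (March 2, 2024), D (December 24, 2024), F (January 15, 2025).
The subordination applies — E was senior to B — so E and B swap.

C, A, B, E, D, F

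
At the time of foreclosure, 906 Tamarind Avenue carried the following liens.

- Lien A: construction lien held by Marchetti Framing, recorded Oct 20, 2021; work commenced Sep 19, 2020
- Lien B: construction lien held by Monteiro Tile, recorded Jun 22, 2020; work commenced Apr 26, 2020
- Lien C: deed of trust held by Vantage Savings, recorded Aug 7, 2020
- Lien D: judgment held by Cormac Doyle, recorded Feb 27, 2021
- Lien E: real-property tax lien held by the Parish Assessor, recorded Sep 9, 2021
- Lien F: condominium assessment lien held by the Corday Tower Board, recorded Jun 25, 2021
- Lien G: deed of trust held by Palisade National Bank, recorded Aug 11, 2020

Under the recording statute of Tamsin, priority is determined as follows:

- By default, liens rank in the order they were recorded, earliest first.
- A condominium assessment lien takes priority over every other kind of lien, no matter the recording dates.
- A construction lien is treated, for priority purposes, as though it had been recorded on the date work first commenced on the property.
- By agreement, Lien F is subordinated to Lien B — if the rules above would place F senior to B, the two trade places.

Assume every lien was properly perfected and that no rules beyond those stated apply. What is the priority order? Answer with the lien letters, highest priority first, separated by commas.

B, F, C, G, A, D, E

Adjusting effective dates: A is treated as recorded Sep 19, 2020, the work-commencement date; B relates back to Apr 26, 2020 (work commenced).
F, as a condominium assessment lien, has superpriority and ranks first.
Remaining liens by effective date: B (Apr 26, 2020), C (Aug 7, 2020), G (Aug 11, 2020), A (Sep 19, 2020), D (Feb 27, 2021), E (Sep 9, 2021).
The subordination applies — F was senior to B — so F and B swap.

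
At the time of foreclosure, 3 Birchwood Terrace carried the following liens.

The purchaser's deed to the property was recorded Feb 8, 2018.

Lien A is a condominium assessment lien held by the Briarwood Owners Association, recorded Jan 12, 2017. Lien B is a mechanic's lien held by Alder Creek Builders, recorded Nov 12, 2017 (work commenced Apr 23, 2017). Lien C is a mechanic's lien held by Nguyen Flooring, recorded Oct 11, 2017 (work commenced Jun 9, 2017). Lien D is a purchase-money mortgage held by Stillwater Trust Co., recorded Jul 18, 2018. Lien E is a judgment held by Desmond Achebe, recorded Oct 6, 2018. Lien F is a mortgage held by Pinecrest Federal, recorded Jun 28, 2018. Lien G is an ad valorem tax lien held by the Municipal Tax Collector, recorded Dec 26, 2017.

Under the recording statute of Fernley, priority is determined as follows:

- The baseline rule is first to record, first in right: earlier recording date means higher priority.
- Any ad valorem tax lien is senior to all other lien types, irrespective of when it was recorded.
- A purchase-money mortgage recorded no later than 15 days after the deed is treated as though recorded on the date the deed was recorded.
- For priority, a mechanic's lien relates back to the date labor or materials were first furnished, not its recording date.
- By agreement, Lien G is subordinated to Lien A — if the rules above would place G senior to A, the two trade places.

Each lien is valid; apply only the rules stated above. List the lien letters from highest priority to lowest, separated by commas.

Effective dates: B's effective date is Apr 23, 2017, when work began; C is treated as recorded Jun 9, 2017, the work-commencement date; D missed the 15-day window (160 days after the deed), so its recording date stands.
G, as an ad valorem tax lien, has superpriority and ranks first.
Ordering the rest by effective date: A (Jan 12, 2017), B (Apr 23, 2017), C (Jun 9, 2017), F (Jun 28, 2018), D (Jul 18, 2018), E (Oct 6, 2018).
G is senior to A before the subordination, so the two trade places.

A, G, B, C, F, D, E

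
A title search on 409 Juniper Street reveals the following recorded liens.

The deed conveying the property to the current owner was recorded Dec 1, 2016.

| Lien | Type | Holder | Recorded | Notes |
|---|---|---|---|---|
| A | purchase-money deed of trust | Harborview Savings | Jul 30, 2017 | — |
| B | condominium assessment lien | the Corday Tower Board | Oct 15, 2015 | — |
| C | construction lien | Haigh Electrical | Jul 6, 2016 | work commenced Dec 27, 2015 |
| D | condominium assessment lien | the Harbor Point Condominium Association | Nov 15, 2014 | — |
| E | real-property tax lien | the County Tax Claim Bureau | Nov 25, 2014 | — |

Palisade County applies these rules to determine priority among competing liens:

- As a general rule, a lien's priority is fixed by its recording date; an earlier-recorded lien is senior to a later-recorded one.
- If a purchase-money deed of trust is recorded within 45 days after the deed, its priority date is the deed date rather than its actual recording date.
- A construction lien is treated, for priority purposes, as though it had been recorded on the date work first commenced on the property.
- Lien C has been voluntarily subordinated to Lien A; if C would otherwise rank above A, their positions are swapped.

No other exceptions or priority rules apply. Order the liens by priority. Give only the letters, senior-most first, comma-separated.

Adjusting effective dates: A missed the 45-day window (241 days after the deed), so its recording date stands; C is treated as recorded Dec 27, 2015, the work-commencement date.
By effective date, earliest first: D (Nov 15, 2014), E (Nov 25, 2014), B (Oct 15, 2015), C (Dec 27, 2015), A (Jul 30, 2017).
C is senior to A before the subordination, so the two trade places.

D, E, B, A, C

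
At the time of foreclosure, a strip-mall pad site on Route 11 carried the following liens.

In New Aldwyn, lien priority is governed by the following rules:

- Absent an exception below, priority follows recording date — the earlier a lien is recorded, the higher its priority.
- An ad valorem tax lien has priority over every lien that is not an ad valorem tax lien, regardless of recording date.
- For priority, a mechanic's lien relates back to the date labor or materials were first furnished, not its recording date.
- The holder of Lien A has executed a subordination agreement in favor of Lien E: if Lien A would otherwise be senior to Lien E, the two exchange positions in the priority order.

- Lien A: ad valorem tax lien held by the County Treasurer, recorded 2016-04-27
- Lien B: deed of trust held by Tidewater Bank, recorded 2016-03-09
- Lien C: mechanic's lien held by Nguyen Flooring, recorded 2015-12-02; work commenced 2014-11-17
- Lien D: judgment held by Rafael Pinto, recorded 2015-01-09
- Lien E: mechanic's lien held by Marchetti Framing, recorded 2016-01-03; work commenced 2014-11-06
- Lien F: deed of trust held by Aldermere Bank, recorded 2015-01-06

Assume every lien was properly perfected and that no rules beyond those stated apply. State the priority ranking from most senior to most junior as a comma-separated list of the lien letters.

Adjusting effective dates: C is treated as recorded 2014-11-17, the work-commencement date; E's effective date is 2014-11-06, when work began.
As an ad valorem tax lien, A is senior to every other lien.
Among the remaining liens, by effective date: E (2014-11-06), C (2014-11-17), F (2015-01-06), D (2015-01-09), B (2016-03-09).
Because A would otherwise rank above E, the subordination swaps them.

E, A, C, F, D, B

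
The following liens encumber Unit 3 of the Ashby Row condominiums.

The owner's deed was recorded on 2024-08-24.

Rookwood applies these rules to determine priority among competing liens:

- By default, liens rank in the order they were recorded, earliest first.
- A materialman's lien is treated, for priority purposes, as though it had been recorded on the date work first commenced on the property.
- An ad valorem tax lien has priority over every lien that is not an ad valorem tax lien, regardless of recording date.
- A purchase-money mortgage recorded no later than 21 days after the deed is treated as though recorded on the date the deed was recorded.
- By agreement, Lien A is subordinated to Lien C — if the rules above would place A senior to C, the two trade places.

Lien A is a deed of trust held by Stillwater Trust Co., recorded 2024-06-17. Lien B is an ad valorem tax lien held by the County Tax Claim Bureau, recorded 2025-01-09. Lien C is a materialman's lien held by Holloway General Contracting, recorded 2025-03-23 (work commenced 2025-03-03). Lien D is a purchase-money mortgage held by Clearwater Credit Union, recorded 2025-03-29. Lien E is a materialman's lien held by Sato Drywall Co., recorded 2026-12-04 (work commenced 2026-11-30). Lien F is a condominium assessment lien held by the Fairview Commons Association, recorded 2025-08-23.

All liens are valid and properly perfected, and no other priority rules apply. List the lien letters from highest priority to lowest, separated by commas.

Effective dates: C is treated as recorded 2025-03-03, the work-commencement date; D was recorded 217 days after the deed, outside the 21-day window, so it keeps its recording date; E's effective date is 2026-11-30, when work began.
As an ad valorem tax lien, B is senior to every other lien.
Remaining liens by effective date: A (2024-06-17), C (2025-03-03), D (2025-03-29), F (2025-08-23), E (2026-11-30).
The subordination applies — A was senior to C — so A and C swap.

B, C, A, D, F, E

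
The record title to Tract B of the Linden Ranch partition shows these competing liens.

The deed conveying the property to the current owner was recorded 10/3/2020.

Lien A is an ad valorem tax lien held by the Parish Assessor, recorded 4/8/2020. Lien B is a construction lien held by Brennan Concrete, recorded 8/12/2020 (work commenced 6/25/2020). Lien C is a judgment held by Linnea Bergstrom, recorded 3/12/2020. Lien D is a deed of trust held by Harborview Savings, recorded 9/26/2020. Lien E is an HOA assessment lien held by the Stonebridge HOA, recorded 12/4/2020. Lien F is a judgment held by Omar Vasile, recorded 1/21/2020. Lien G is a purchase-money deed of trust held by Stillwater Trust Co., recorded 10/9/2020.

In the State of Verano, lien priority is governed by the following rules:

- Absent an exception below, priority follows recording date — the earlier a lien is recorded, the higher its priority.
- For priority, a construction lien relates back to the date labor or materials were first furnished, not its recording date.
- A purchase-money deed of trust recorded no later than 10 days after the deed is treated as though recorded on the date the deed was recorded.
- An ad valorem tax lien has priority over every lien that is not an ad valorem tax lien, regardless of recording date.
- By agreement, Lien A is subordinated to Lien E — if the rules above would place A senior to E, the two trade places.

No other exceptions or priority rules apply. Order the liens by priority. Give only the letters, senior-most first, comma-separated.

Effective dates: B's effective date is 6/25/2020, when work began; G's effective date is the deed date, 10/3/2020.
A, as an ad valorem tax lien, has superpriority and ranks first.
The other liens, earliest effective date first: F (1/21/2020), C (3/12/2020), B (6/25/2020), D (9/26/2020), G (10/3/2020), E (12/4/2020).
The subordination applies — A was senior to E — so A and E swap.

E, F, C, B, D, G, A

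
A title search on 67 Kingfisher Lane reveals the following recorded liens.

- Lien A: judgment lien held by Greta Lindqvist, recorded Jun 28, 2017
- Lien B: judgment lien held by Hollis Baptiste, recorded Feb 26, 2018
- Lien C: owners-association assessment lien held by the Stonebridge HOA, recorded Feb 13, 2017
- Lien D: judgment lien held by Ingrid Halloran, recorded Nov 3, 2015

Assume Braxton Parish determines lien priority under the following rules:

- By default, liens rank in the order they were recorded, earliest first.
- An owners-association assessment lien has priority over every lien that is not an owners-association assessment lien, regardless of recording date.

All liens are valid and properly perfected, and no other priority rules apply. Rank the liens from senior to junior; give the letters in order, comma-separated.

C, D, A, B

C is an owners-association assessment lien and takes priority over every other lien.
Remaining liens by effective date: D (Nov 3, 2015), A (Jun 28, 2017), B (Feb 26, 2018).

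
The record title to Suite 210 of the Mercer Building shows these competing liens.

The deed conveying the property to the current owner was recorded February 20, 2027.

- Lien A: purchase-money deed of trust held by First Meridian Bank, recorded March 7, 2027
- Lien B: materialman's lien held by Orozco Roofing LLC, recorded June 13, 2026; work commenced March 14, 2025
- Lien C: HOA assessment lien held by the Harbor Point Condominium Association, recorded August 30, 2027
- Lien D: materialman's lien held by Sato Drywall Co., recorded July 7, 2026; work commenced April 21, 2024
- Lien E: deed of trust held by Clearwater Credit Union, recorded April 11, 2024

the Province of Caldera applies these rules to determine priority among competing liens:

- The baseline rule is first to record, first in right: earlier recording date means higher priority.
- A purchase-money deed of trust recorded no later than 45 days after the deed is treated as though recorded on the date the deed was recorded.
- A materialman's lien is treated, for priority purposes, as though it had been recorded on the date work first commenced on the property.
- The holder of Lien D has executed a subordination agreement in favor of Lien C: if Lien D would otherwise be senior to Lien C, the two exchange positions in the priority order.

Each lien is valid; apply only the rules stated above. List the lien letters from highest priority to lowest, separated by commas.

E, C, B, A, D

First, effective dates: A's effective date is the deed date, February 20, 2027; B relates back to March 14, 2025 (work commenced); D's effective date is April 21, 2024, when work began.
Ordering by effective date: E (April 11, 2024), D (April 21, 2024), B (March 14, 2025), A (February 20, 2027), C (August 30, 2027).
The subordination applies — D was senior to C — so D and C swap.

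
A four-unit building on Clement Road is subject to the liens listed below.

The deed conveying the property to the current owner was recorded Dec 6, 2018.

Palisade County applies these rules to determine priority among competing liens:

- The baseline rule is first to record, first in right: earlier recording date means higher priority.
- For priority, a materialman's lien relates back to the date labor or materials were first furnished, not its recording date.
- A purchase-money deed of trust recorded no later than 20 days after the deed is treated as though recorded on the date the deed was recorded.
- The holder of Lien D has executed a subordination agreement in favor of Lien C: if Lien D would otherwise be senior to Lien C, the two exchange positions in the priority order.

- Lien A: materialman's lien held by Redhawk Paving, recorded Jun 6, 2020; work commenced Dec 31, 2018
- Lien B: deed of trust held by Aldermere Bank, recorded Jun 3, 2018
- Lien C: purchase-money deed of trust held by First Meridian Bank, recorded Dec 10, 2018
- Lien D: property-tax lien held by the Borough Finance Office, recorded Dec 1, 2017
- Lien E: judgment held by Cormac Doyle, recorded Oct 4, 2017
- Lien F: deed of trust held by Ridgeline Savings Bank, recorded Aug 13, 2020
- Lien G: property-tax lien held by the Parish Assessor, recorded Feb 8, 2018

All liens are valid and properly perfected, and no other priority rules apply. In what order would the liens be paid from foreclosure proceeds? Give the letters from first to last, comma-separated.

Adjusting effective dates: A is treated as recorded Dec 31, 2018, the work-commencement date; C was recorded within the 20-day window, so its effective date is the deed date Dec 6, 2018.
By effective date: E (Oct 4, 2017), D (Dec 1, 2017), G (Feb 8, 2018), B (Jun 3, 2018), C (Dec 6, 2018), A (Dec 31, 2018), F (Aug 13, 2020).
Because D would otherwise rank above C, the subordination swaps them.

E, C, G, B, D, A, F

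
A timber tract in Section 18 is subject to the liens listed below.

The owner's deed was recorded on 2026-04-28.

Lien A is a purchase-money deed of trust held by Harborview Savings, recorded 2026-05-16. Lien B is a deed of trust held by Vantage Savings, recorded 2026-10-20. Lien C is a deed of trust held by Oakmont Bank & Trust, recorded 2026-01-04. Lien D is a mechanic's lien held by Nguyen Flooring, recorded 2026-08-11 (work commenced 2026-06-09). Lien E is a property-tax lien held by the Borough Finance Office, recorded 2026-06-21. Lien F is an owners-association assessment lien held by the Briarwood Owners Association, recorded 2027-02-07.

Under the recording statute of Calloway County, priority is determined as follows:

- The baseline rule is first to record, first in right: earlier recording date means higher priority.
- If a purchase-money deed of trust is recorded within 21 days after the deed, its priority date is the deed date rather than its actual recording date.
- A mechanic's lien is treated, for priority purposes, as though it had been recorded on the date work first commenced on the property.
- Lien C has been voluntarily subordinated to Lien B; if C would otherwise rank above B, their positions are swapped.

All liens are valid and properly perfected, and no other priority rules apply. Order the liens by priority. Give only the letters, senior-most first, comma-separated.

B, A, D, E, C, F

Effective dates after the stated exceptions: A's effective date is the deed date, 2026-04-28; D's effective date is 2026-06-09, when work began.
By effective date: C (2026-01-04), A (2026-04-28), D (2026-06-09), E (2026-06-21), B (2026-10-20), F (2027-02-07).
C would otherwise be senior to B, so under the subordination agreement C and B exchange positions.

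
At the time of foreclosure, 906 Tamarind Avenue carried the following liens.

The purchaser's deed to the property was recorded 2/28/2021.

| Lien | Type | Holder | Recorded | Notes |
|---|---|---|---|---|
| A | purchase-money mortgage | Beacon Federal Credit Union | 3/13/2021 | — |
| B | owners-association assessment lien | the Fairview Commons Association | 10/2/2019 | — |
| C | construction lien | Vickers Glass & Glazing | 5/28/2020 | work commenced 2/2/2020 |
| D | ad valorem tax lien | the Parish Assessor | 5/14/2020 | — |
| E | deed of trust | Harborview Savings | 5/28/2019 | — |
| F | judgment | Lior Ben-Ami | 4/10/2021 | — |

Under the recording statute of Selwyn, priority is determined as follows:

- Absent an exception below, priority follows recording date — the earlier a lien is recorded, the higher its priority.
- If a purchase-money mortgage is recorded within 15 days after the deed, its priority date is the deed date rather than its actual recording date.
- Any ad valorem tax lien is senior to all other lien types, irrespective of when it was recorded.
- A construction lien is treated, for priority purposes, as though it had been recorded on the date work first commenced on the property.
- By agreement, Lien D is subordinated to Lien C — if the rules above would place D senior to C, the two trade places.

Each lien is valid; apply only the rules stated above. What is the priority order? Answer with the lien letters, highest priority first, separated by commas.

C, E, B, D, A, F

Effective dates after the stated exceptions: A relates back to the deed date 2/28/2021; C relates back to 2/2/2020 (work commenced).
D is an ad valorem tax lien and takes priority over every other lien.
Remaining liens by effective date: E (5/28/2019), B (10/2/2019), C (2/2/2020), A (2/28/2021), F (4/10/2021).
D is senior to C before the subordination, so the two trade places.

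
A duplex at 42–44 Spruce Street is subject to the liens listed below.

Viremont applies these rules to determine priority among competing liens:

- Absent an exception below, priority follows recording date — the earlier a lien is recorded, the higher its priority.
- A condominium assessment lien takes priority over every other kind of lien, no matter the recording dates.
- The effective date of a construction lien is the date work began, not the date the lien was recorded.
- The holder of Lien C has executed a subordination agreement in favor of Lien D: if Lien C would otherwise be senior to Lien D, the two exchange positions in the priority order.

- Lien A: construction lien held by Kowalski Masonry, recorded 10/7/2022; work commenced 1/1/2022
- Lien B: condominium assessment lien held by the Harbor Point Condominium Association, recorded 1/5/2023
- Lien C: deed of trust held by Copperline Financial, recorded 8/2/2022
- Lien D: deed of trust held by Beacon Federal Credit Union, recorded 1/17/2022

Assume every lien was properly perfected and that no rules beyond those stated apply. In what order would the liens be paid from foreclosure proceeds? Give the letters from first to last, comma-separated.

B, A, D, C

First, effective dates: A is treated as recorded 1/1/2022, the work-commencement date.
As a condominium assessment lien, B is senior to every other lien.
Among the remaining liens, by effective date: A (1/1/2022), D (1/17/2022), C (8/2/2022).
Since C is not senior to D, the subordination leaves the order unchanged.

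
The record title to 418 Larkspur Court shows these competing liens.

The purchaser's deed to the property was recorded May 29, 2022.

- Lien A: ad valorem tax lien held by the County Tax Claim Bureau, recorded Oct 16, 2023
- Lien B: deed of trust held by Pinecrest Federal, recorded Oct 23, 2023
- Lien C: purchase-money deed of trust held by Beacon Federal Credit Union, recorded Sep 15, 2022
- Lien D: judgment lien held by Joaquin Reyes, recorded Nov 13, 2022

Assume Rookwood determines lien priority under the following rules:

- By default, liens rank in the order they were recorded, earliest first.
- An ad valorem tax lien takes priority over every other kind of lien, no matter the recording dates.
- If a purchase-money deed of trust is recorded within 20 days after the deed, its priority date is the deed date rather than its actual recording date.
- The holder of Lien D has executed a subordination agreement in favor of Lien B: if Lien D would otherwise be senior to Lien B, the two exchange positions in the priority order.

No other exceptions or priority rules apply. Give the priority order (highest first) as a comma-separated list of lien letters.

A, C, B, D

Effective dates after the stated exceptions: C missed the 20-day window (109 days after the deed), so its recording date stands.
A is an ad valorem tax lien and takes priority over every other lien.
Remaining liens by effective date: C (Sep 15, 2022), D (Nov 13, 2022), B (Oct 23, 2023).
The subordination applies — D was senior to B — so D and B swap.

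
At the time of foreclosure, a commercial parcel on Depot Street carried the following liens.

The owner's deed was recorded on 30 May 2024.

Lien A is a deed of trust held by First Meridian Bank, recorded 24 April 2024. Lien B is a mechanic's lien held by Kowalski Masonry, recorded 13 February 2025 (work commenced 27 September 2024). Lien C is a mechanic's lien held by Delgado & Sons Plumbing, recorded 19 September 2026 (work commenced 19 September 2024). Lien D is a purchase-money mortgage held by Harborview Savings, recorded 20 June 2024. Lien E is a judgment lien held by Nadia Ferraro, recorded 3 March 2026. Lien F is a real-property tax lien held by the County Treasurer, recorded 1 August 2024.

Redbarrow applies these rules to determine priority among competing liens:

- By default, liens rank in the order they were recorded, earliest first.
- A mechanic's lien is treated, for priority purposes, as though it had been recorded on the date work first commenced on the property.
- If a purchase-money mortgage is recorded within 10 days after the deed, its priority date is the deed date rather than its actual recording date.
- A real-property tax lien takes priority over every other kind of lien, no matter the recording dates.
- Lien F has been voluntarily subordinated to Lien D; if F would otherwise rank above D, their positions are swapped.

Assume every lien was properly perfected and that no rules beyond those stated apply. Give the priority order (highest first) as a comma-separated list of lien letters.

Adjusting effective dates: B is treated as recorded 27 September 2024, the work-commencement date; C's effective date is 19 September 2024, when work began; D was recorded 21 days after the deed — beyond 10 days — so no relation-back applies.
F is a real-property tax lien, so it outranks all other liens regardless of date.
Remaining liens by effective date: A (24 April 2024), D (20 June 2024), C (19 September 2024), B (27 September 2024), E (3 March 2026).
Because F would otherwise rank above D, the subordination swaps them.

D, A, F, C, B, E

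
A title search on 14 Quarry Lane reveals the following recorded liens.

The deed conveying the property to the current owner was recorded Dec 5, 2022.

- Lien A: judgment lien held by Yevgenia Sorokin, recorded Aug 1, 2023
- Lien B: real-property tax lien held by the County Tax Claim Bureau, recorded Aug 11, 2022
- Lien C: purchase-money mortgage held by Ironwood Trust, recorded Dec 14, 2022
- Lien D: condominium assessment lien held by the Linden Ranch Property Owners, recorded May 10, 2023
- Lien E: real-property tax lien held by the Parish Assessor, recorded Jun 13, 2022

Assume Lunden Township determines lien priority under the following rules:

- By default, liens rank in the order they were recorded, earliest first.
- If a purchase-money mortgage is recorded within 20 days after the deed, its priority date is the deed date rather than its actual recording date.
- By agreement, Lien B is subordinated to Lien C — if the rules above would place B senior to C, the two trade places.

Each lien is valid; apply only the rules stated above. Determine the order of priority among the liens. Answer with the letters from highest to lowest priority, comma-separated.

E, C, B, D, A

Adjusting effective dates: C was recorded within the 20-day window, so its effective date is the deed date Dec 5, 2022.
Ordering by effective date: E (Jun 13, 2022), B (Aug 11, 2022), C (Dec 5, 2022), D (May 10, 2023), A (Aug 1, 2023).
The subordination applies — B was senior to C — so B and C swap.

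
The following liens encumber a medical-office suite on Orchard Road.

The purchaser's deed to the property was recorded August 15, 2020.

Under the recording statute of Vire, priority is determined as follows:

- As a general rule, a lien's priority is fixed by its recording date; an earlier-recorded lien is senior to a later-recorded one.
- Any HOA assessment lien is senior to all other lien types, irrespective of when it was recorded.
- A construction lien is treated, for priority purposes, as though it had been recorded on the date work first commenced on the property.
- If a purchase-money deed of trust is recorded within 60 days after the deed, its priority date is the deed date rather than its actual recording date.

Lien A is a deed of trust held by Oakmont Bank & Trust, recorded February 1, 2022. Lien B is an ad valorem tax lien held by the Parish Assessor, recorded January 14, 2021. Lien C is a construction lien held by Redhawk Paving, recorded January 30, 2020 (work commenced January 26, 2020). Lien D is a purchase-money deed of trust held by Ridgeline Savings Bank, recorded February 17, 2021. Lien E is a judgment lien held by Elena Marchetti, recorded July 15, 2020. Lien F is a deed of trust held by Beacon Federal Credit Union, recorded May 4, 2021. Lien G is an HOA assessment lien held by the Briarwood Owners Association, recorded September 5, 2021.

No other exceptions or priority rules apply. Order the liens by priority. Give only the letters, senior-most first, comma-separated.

Effective dates: C relates back to January 26, 2020 (work commenced); D was recorded 186 days after the deed, outside the 60-day window, so it keeps its recording date.
G, as an HOA assessment lien, has superpriority and ranks first.
Remaining liens by effective date: C (January 26, 2020), E (July 15, 2020), B (January 14, 2021), D (February 17, 2021), F (May 4, 2021), A (February 1, 2022).

G, C, E, B, D, F, A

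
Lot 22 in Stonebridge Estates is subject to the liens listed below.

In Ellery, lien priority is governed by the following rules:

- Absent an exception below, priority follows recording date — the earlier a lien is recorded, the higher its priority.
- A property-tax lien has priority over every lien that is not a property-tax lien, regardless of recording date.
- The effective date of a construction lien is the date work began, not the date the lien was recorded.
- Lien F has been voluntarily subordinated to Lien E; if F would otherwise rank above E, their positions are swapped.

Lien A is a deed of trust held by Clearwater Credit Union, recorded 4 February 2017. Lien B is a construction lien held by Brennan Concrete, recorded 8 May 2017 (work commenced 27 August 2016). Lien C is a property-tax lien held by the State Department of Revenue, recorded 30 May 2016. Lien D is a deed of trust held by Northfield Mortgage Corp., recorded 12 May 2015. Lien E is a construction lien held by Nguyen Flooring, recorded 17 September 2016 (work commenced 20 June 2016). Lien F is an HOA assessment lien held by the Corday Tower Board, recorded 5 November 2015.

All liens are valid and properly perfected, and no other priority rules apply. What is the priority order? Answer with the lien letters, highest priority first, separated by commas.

Effective dates after the stated exceptions: B's effective date is 27 August 2016, when work began; E is treated as recorded 20 June 2016, the work-commencement date.
C, as a property-tax lien, has superpriority and ranks first.
The other liens, earliest effective date first: D (12 May 2015), F (5 November 2015), E (20 June 2016), B (27 August 2016), A (4 February 2017).
Because F would otherwise rank above E, the subordination swaps them.

C, D, E, F, B, A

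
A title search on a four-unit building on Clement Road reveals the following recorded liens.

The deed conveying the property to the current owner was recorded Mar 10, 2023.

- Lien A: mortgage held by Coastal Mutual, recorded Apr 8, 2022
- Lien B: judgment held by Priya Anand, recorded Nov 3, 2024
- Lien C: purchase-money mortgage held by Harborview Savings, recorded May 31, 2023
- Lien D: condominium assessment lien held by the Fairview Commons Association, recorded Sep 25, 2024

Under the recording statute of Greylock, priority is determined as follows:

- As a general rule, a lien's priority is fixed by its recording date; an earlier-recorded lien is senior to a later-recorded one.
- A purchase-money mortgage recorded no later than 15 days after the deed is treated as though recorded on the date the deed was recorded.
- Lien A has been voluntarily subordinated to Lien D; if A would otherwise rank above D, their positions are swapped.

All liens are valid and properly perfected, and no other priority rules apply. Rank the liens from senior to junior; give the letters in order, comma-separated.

D, C, A, B

Effective dates: C missed the 15-day window (82 days after the deed), so its recording date stands.
Ordering by effective date: A (Apr 8, 2022), C (May 31, 2023), D (Sep 25, 2024), B (Nov 3, 2024).
A is senior to D before the subordination, so the two trade places.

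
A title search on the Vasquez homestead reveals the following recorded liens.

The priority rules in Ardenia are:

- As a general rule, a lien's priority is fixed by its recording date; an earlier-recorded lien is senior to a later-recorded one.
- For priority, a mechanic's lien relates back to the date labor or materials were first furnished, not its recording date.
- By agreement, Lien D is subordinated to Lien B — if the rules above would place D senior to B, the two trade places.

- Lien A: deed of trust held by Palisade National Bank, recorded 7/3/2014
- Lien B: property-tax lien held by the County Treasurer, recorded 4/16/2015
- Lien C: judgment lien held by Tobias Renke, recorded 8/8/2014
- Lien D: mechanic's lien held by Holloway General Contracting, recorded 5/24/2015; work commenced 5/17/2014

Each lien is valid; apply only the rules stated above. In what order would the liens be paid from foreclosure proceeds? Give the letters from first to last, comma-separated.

Effective dates after the stated exceptions: D's effective date is 5/17/2014, when work began.
By effective date: D (5/17/2014), A (7/3/2014), C (8/8/2014), B (4/16/2015).
D is senior to B before the subordination, so the two trade places.

B, A, C, D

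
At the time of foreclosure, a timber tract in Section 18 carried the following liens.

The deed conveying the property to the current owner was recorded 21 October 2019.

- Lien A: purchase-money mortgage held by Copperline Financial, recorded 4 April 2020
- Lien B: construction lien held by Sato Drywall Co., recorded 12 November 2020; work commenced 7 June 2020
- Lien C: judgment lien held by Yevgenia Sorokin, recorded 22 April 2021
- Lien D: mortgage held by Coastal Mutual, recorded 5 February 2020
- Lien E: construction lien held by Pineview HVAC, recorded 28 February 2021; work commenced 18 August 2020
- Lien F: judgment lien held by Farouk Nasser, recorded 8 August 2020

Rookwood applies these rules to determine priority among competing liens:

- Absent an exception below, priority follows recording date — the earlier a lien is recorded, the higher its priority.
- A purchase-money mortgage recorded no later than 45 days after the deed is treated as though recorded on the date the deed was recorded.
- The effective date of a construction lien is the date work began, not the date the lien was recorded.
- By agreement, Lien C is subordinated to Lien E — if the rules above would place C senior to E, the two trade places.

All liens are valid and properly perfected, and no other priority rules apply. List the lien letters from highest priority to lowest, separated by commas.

First, effective dates: A was recorded 166 days after the deed, outside the 45-day window, so it keeps its recording date; B's effective date is 7 June 2020, when work began; E relates back to 18 August 2020 (work commenced).
Sorted by effective date: D (5 February 2020), A (4 April 2020), B (7 June 2020), F (8 August 2020), E (18 August 2020), C (22 April 2021).
C already ranks below E; the subordination has no effect.

D, A, B, F, E, C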